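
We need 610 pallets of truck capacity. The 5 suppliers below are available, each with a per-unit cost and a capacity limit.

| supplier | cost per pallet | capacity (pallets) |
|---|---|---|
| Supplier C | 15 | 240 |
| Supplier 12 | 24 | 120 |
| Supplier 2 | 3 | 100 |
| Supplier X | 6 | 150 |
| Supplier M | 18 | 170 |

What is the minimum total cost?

6960

Fill from the cheapest supplier first.
Take 100 from Supplier 2 at 3 → need 510 more.
Supplier X at 6: take all 150 pallets → 360 still needed.
Take 240 from Supplier C at 15 → need 120 more.
Supplier M at 18: take 120 of its 170 → requirement met.
Supplier 12: unused.
Cost = 100×3 + 150×6 + 240×15 + 120×18 = 6960.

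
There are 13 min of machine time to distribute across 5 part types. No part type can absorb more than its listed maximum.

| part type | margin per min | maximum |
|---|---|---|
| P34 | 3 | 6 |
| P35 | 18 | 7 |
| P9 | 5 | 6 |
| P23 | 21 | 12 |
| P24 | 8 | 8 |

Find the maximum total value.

Highest margin per min first: P23 21 > P35 18 > P24 8 > P9 5 > P34 3.
P23: +12 to 12 (cap) — 1 left.
Only 1 left; P35 takes them to reach 1.
Total = 18×1 + 21×12 = 270.

270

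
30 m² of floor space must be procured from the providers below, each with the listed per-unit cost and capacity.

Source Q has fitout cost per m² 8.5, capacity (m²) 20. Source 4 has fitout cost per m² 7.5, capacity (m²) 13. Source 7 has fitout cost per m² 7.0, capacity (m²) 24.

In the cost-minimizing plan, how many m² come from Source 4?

Use providers in increasing cost order.
Source 7 (7.0): use full 24 → 6 m² to go.
Source 4 (7.5): take the remaining 6 → done.
Source Q: unused.

6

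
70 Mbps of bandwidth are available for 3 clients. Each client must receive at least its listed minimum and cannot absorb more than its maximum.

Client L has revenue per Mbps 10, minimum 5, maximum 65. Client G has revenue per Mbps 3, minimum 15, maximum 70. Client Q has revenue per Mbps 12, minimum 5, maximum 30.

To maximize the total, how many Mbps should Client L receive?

25

Meeting every minimum uses 5+15+5 = 25 Mbps, leaving 45.
Highest revenue per Mbps first: Client Q 12 > Client L 10 > Client G 3.
Client Q: +25 to 30 (cap) → 20 left.
Client L: +20 (room for 60) → 25. Pool exhausted.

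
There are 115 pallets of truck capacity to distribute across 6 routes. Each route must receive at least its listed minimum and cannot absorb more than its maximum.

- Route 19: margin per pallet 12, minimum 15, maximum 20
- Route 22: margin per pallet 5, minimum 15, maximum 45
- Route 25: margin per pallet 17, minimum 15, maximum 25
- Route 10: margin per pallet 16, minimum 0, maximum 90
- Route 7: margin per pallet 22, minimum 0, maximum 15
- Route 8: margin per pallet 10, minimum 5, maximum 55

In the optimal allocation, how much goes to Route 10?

Meeting every minimum uses 15+15+15+0+0+5 = 50 pallets, leaving 65.
Highest margin per pallet first: Route 7 22 > Route 25 17 > Route 10 16 > Route 19 12 > Route 8 10 > Route 22 5.
Give Route 7 15 more to hit its cap of 15 ; 50 left.
Route 25 takes 10 more to reach its cap of 25 ; 40 left.
Route 10 has room for 90 more but only 40 remain, so it gets 40.

40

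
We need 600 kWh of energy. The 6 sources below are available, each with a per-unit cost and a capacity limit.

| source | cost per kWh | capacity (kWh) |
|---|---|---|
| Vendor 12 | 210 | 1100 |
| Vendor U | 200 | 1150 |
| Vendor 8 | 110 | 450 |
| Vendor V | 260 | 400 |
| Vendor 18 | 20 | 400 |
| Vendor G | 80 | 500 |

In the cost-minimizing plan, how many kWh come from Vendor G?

200

Fill from the cheapest source first.
Vendor 18 at 20: take all 400 kWh → 200 still needed.
Vendor G at 80: take 200 of its 500 → requirement met.
Vendor 8, Vendor U, Vendor 12, Vendor V: unused.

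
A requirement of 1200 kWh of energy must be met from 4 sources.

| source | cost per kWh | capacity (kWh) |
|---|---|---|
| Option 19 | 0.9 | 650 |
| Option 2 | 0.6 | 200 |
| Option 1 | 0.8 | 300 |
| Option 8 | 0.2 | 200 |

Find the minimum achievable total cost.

850

Fill from the cheapest source first.
Take 200 from Option 8 at 0.2 — need 1000 more.
Option 2 at 0.6: take all 200 kWh — 800 still needed.
Take 300 from Option 1 at 0.8 — need 500 more.
Option 19 at 0.9: take 500 of its 650 — requirement met.
Cost = 200×0.2 + 200×0.6 + 300×0.8 + 500×0.9 = 850.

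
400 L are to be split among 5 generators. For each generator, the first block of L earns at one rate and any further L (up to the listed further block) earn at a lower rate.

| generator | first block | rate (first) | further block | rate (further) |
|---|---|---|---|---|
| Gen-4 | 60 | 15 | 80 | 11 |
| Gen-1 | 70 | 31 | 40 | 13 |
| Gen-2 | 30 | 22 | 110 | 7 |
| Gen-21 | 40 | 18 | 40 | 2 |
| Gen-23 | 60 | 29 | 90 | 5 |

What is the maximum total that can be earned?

Order all 10 blocks by rate: Gen-1/tier1 31 > Gen-23/tier1 29 > Gen-2/tier1 22 > Gen-21/tier1 18 > Gen-4/tier1 15 > Gen-1/tier2 13 > Gen-4/tier2 11 > Gen-2/tier2 7 > Gen-23/tier2 5 > Gen-21/tier2 2.
Gen-1/tier1 (31): +70 ; 330 left.
Fill Gen-23 tier1 block (60 at 29) ; 270 left.
Fill Gen-2 tier1 block (30 at 22) ; 240 left.
Gen-21/tier1 (18): +40 ; 200 left.
Gen-4 tier1 at 15: fill all 60 ; 140 left.
Fill Gen-1 tier2 block (40 at 13) ; 100 left.
Gen-4/tier2 (11): +80 ; 20 left.
20 remain; put them into Gen-2 tier2 at 7.
Total = 31×70 + 29×60 + 22×30 + 18×40 + 15×60 + 13×40 + 11×80 + 7×20 = 7730.

7730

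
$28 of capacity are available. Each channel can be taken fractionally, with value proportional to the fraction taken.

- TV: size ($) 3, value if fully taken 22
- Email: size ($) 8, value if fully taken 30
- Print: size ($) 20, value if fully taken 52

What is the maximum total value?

Best value per unit of size first: TV 22/3≈7.33, Email 30/8≈3.75, Print 52/20≈2.6.
Take all of TV (3 $, value 22) → 25 $ left.
Take all of Email (8 $, value 30) → 17 $ left.
Only 17 $ remain; take 17/20 of Print for value 52×17/20 = 44.2.
Total value = 96.2.

96.2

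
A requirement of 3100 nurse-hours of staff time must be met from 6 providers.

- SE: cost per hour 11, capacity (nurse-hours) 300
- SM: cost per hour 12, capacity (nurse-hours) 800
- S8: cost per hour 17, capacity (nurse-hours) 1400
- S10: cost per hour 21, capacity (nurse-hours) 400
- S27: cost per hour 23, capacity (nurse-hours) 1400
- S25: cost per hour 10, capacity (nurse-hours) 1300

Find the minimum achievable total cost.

37800

Cheapest first:
S25 at 10: take all 1300 nurse-hours — 1800 still needed.
SE at 11: take all 300 nurse-hours — 1500 still needed.
Take 800 from SM at 12 — need 700 more.
Take 700 from S8 at 17 to finish.
S10, S27: unused.
Cost = 1300×10 + 300×11 + 800×12 + 700×17 = 37800.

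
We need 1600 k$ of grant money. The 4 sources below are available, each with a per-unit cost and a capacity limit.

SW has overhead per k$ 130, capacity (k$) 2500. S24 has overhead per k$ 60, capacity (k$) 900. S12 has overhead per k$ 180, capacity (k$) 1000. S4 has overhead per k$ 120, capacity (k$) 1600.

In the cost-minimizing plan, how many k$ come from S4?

Fill from the cheapest source first.
S24 at 60: take all 900 k$ → 700 still needed.
Take 700 from S4 at 120 to finish.
SW, S12: unused.

700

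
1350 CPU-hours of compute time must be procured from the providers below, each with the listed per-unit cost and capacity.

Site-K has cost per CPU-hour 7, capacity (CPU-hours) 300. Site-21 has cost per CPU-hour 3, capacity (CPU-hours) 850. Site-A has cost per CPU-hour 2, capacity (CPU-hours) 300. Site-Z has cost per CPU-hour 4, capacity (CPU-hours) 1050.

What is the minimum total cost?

Cheapest first:
Site-A (2): use full 300 → 1050 CPU-hours to go.
Take 850 from Site-21 at 3 → need 200 more.
Site-Z (4): take the remaining 200 → done.
Site-K: unused.
Cost = 300×2 + 850×3 + 200×4 = 3950.

3950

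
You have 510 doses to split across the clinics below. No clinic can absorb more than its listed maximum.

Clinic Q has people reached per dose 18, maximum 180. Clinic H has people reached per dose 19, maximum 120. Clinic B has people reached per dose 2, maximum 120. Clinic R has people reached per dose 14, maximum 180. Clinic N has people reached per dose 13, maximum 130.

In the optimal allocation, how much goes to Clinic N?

30

Rank by people reached per dose: Clinic H 19 > Clinic Q 18 > Clinic R 14 > Clinic N 13 > Clinic B 2.
Clinic H takes 120 to reach its cap of 120 — 390 left.
Clinic Q takes 180 to reach its cap of 180 — 210 left.
Give Clinic R 180 to hit its cap of 180 — 30 left.
Only 30 left; Clinic N takes them to reach 30.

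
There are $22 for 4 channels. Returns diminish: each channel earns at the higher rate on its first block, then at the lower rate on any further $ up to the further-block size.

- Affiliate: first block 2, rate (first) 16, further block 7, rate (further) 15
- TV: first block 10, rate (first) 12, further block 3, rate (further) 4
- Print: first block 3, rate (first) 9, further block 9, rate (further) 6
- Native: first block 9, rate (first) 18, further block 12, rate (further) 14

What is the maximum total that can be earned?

355

Order all 8 blocks by rate: Native/T1 18 > Affiliate/T1 16 > Affiliate/T2 15 > Native/T2 14 > TV/T1 12 > Print/T1 9 > Print/T2 6 > TV/T2 4.
Native T1 at 18: fill all 9 — 13 left.
Affiliate/T1 (16): +2 — 11 left.
Affiliate T2 at 15: fill all 7 — 4 left.
Native/T2: +4 of 12 at 14; pool empty.
Total = 18×9 + 16×2 + 15×7 + 14×4 = 355.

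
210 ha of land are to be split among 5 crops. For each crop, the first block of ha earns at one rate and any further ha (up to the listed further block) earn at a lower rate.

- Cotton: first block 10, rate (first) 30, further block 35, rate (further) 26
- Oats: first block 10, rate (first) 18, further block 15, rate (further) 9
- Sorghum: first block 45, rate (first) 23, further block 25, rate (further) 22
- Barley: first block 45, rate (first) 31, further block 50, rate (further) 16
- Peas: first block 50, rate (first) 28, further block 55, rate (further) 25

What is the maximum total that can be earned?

5725

Treat each block as its own option and order by rate: Barley/T1 31 > Cotton/T1 30 > Peas/T1 28 > Cotton/T2 26 > Peas/T2 25 > Sorghum/T1 23 > Sorghum/T2 22 > Oats/T1 18 > Barley/T2 16 > Oats/T2 9.
Barley/T1 (31): +45 ; 165 left.
Cotton T1 at 30: fill all 10 ; 155 left.
Fill Peas T1 block (50 at 28) ; 105 left.
Cotton/T2 (26): +35 ; 70 left.
Peas T2 at 25: fill all 55 ; 15 left.
Sorghum/T1: +15 of 45 at 23; pool empty.
Total = 31×45 + 30×10 + 28×50 + 26×35 + 25×55 + 23×15 = 5725.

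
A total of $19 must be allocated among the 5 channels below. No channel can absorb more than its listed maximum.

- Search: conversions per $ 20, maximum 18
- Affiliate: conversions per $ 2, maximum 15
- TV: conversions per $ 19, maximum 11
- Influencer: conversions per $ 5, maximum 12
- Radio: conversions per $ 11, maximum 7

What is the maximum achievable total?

379

Highest conversions per $ first: Search 20 > TV 19 > Radio 11 > Influencer 5 > Affiliate 2.
Search takes 18 to reach its cap of 18 → 1 left.
TV has room for 11 but only 1 remain, so it gets 1.
Total = 20×18 + 19×1 = 379.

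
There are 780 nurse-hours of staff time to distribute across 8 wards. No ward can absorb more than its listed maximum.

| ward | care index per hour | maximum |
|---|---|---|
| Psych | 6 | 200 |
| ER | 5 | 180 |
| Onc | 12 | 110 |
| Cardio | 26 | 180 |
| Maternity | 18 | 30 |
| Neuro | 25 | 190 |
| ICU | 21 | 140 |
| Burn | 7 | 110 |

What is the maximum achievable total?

Order the wards by care index per hour: Cardio 26 > Neuro 25 > ICU 21 > Maternity 18 > Onc 12 > Burn 7 > Psych 6 > ER 5.
Cardio: +180 to 180 (cap) → 600 left.
Neuro takes 190 to reach its cap of 190 → 410 left.
Give ICU 140 to hit its cap of 140 → 270 left.
Maternity: +30 to 30 (cap) → 240 left.
Give Onc 110 to hit its cap of 110 → 130 left.
Give Burn 110 to hit its cap of 110 → 20 left.
Psych has room for 200 but only 20 remain, so it gets 20.
Total = 6×20 + 12×110 + 26×180 + 18×30 + 25×190 + 21×140 + 7×110 = 15120.

15120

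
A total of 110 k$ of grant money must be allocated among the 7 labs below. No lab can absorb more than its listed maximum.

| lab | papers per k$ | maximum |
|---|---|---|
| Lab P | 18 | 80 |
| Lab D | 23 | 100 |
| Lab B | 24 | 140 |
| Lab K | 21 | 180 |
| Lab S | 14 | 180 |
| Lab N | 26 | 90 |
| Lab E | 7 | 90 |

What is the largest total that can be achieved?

Highest papers per k$ first: Lab N 26 > Lab B 24 > Lab D 23 > Lab K 21 > Lab P 18 > Lab S 14 > Lab E 7.
Give Lab N 90 to hit its cap of 90 — 20 left.
Only 20 left; Lab B takes them to reach 20.
Total = 24×20 + 26×90 = 2820.

2820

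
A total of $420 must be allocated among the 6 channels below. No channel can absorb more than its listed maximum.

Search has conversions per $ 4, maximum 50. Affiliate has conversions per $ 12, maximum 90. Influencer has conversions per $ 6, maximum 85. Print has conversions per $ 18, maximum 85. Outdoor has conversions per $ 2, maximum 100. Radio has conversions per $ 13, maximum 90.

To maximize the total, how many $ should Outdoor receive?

20

Rank by conversions per $: Print 18 > Radio 13 > Affiliate 12 > Influencer 6 > Search 4 > Outdoor 2.
Print: +85 to 85 (cap) — 335 left.
Give Radio 90 to hit its cap of 90 — 245 left.
Affiliate takes 90 to reach its cap of 90 — 155 left.
Influencer: +85 to 85 (cap) — 70 left.
Give Search 50 to hit its cap of 50 — 20 left.
Outdoor: +20 (room for 100) → 20. Pool exhausted.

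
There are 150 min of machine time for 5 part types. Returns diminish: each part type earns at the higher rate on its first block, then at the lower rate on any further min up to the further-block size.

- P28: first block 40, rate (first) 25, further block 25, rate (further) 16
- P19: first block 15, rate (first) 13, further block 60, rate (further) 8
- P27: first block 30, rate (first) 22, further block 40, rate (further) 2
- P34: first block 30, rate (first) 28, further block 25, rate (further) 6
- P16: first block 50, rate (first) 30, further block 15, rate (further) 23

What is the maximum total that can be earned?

4015

Treat each block as its own option and order by rate: P16/first 30 > P34/first 28 > P28/first 25 > P16/second 23 > P27/first 22 > P28/second 16 > P19/first 13 > P19/second 8 > P34/second 6 > P27/second 2.
Fill P16 first block (50 at 30) — 100 left.
P34 first at 28: fill all 30 — 70 left.
P28 first at 25: fill all 40 — 30 left.
Fill P16 second block (15 at 23) — 15 left.
P27 first at 22: only 15 left, fill 15.
Total = 30×50 + 28×30 + 25×40 + 23×15 + 22×15 = 4015.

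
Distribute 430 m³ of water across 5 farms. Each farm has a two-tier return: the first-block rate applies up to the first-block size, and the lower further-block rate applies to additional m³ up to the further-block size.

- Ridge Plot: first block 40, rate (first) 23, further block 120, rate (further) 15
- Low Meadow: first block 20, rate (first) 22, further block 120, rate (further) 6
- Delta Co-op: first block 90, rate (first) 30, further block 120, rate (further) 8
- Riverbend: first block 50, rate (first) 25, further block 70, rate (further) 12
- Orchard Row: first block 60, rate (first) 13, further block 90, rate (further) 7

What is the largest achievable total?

8490

Treat each block as its own option and order by rate: Delta Co-op/T1 30 > Riverbend/T1 25 > Ridge Plot/T1 23 > Low Meadow/T1 22 > Ridge Plot/T2 15 > Orchard Row/T1 13 > Riverbend/T2 12 > Delta Co-op/T2 8 > Orchard Row/T2 7 > Low Meadow/T2 6.
Fill Delta Co-op T1 block (90 at 30) → 340 left.
Fill Riverbend T1 block (50 at 25) → 290 left.
Ridge Plot T1 at 23: fill all 40 → 250 left.
Low Meadow/T1 (22): +20 → 230 left.
Ridge Plot/T2 (15): +120 → 110 left.
Orchard Row T1 at 13: fill all 60 → 50 left.
Riverbend/T2: +50 of 70 at 12; pool empty.
Total = 30×90 + 25×50 + 23×40 + 22×20 + 15×120 + 13×60 + 12×50 = 8490.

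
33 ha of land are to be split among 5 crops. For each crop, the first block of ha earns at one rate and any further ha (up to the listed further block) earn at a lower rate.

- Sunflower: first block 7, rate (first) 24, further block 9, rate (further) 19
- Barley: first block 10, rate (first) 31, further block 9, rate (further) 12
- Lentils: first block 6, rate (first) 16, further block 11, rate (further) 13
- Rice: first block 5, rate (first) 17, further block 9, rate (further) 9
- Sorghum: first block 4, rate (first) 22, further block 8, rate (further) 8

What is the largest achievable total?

Order all 10 blocks by rate: Barley/tier1 31 > Sunflower/tier1 24 > Sorghum/tier1 22 > Sunflower/tier2 19 > Rice/tier1 17 > Lentils/tier1 16 > Lentils/tier2 13 > Barley/tier2 12 > Rice/tier2 9 > Sorghum/tier2 8.
Fill Barley tier1 block (10 at 31) ; 23 left.
Sunflower/tier1 (24): +7 ; 16 left.
Sorghum tier1 at 22: fill all 4 ; 12 left.
Fill Sunflower tier2 block (9 at 19) ; 3 left.
3 remain; put them into Rice tier1 at 17.
Total = 31×10 + 24×7 + 22×4 + 19×9 + 17×3 = 788.

788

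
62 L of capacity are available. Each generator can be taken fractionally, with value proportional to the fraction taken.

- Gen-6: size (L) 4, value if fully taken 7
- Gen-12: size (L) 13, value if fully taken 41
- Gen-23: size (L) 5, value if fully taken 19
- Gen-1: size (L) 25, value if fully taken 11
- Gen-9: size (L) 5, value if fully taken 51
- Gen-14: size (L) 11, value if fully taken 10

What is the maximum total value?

138.56

Rank by value-to-size ratio: Gen-9 51/5≈10.2, Gen-23 19/5≈3.8, Gen-12 41/13≈3.15, Gen-6 7/4≈1.75, Gen-14 10/11≈0.909, Gen-1 11/25≈0.44.
All 5 L of Gen-9 fit (value 51) — 57 remain.
Gen-23: take in full, 5 L for value 19 — 52 left.
All 13 L of Gen-12 fit (value 41) — 39 remain.
Take all of Gen-6 (4 L, value 7) — 35 L left.
Take all of Gen-14 (11 L, value 10) — 24 L left.
24 L left: a 24/25 share of Gen-1 gives 11×24/25 = 10.56.
Total value = 138.56.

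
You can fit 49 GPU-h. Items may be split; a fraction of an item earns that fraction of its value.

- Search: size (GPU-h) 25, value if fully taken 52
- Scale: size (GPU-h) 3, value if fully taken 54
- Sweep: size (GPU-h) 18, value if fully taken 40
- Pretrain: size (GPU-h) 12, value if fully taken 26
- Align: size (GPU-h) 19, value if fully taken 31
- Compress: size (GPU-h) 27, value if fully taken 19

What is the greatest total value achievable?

Sort by value density: Scale 54/3≈18, Sweep 40/18≈2.22, Pretrain 26/12≈2.17, Search 52/25≈2.08, Align 31/19≈1.63, Compress 19/27≈0.704.
Take all of Scale (3 GPU-h, value 54) ; 46 GPU-h left.
Sweep: take in full, 18 GPU-h for value 40 ; 28 left.
Take all of Pretrain (12 GPU-h, value 26) ; 16 GPU-h left.
Fill the last 16 GPU-h with part of Search: 16/25 of it earns 33.28.
Total value = 153.28.

153.28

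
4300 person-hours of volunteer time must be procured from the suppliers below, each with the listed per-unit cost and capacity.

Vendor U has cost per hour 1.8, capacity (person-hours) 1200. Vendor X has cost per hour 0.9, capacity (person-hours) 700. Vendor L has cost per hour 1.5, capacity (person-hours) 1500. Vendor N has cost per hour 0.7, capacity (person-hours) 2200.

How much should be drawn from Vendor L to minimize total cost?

Cheapest first:
Take 2200 from Vendor N at 0.7 → need 2100 more.
Vendor X (0.9): use full 700 → 1400 person-hours to go.
Vendor L (1.5): take the remaining 1400 → done.
Vendor U: unused.

1400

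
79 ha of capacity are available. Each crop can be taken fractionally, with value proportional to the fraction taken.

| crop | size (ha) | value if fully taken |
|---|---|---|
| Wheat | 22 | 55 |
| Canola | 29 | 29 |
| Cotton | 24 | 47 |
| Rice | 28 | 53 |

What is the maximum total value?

Sort by value density: Wheat 55/22≈2.5, Cotton 47/24≈1.96, Rice 53/28≈1.89, Canola 29/29≈1.
All 22 ha of Wheat fit (value 55) — 57 remain.
All 24 ha of Cotton fit (value 47) — 33 remain.
Take all of Rice (28 ha, value 53) — 5 ha left.
5 ha left: a 5/29 share of Canola gives 29×5/29 = 5.
Total value = 160.

160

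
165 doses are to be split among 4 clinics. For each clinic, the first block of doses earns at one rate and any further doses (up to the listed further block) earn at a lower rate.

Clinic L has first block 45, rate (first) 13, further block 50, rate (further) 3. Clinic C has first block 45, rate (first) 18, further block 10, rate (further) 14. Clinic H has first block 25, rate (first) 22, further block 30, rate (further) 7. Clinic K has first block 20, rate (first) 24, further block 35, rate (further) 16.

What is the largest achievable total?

2930

Order all 8 blocks by rate: Clinic K/first 24 > Clinic H/first 22 > Clinic C/first 18 > Clinic K/second 16 > Clinic C/second 14 > Clinic L/first 13 > Clinic H/second 7 > Clinic L/second 3.
Clinic K first at 24: fill all 20 ; 145 left.
Fill Clinic H first block (25 at 22) ; 120 left.
Clinic C first at 18: fill all 45 ; 75 left.
Fill Clinic K second block (35 at 16) ; 40 left.
Clinic C second at 14: fill all 10 ; 30 left.
30 remain; put them into Clinic L first at 13.
Total = 24×20 + 22×25 + 18×45 + 16×35 + 14×10 + 13×30 = 2930.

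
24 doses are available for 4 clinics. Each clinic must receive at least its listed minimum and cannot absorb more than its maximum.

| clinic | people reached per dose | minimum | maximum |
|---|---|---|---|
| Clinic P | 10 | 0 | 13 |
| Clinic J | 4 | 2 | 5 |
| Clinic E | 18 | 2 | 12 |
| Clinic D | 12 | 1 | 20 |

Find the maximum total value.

344

Meeting every minimum uses 0+2+2+1 = 5 doses, leaving 19.
Rank by people reached per dose: Clinic E 18 > Clinic D 12 > Clinic P 10 > Clinic J 4.
Clinic E takes 10 more to reach its cap of 12 — 9 left.
Clinic D has room for 19 more but only 9 remain, so it gets 10.
Total = 4×2 + 18×12 + 12×10 = 344.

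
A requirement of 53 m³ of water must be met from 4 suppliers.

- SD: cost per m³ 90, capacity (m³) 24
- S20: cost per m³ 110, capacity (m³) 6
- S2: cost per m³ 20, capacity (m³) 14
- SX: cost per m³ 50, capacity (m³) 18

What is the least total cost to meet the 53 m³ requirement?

Fill from the cheapest supplier first.
Take 14 from S2 at 20 — need 39 more.
Take 18 from SX at 50 — need 21 more.
SD at 90: take 21 of its 24 — requirement met.
S20: unused.
Cost = 14×20 + 18×50 + 21×90 = 3070.

3070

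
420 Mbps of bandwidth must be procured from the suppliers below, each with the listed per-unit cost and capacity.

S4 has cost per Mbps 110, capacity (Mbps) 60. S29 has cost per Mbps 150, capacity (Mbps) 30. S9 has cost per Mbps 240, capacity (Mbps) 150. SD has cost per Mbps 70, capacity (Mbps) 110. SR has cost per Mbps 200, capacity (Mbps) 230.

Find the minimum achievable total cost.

Fill from the cheapest supplier first.
SD at 70: take all 110 Mbps → 310 still needed.
Take 60 from S4 at 110 → need 250 more.
S29 at 150: take all 30 Mbps → 220 still needed.
SR (200): take the remaining 220 → done.
S9: unused.
Cost = 110×70 + 60×110 + 30×150 + 220×200 = 62800.

62800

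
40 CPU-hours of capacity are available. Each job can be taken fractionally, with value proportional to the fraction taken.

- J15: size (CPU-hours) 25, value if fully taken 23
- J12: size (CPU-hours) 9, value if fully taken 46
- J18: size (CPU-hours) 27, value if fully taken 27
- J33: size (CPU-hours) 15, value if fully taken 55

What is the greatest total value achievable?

Rank by value-to-size ratio: J12 46/9≈5.11, J33 55/15≈3.67, J18 27/27≈1, J15 23/25≈0.92.
All 9 CPU-hours of J12 fit (value 46) → 31 remain.
J33: take in full, 15 CPU-hours for value 55 → 16 left.
16 CPU-hours left: a 16/27 share of J18 gives 27×16/27 = 16.
Total value = 117.

117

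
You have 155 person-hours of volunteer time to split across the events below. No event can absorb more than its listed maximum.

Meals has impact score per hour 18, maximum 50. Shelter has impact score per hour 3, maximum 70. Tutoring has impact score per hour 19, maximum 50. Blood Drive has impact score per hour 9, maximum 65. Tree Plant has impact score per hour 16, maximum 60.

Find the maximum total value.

2730

Highest impact score per hour first: Tutoring 19 > Meals 18 > Tree Plant 16 > Blood Drive 9 > Shelter 3.
Tutoring: +50 to 50 (cap) → 105 left.
Meals takes 50 to reach its cap of 50 → 55 left.
Only 55 left; Tree Plant takes them to reach 55.
Total = 18×50 + 19×50 + 16×55 = 2730.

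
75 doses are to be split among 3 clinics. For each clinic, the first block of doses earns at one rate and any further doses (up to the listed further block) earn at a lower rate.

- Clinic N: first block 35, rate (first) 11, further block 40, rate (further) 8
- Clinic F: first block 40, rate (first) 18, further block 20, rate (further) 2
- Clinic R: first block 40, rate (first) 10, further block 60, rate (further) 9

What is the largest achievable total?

Treat each block as its own option and order by rate: Clinic F/first 18 > Clinic N/first 11 > Clinic R/first 10 > Clinic R/second 9 > Clinic N/second 8 > Clinic F/second 2.
Clinic F first at 18: fill all 40 ; 35 left.
Fill Clinic N first block (35 at 11) ; 0 left.
Total = 18×40 + 11×35 = 1105.

1105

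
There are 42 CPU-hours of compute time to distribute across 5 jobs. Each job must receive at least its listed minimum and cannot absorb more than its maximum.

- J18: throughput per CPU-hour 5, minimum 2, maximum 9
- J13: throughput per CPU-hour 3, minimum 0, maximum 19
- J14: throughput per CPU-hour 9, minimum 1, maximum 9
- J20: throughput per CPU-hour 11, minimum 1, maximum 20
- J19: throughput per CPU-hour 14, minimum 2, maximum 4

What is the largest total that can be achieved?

Meeting every minimum uses 2+0+1+1+2 = 6 CPU-hours, leaving 36.
Highest throughput per CPU-hour first: J19 14 > J20 11 > J14 9 > J18 5 > J13 3.
J19: +2 to 4 (cap) → 34 left.
J20 takes 19 more to reach its cap of 20 → 15 left.
J14: +8 to 9 (cap) → 7 left.
J18: +7 to 9 (cap) → 0 left.
Total = 5×9 + 9×9 + 11×20 + 14×4 = 402.

402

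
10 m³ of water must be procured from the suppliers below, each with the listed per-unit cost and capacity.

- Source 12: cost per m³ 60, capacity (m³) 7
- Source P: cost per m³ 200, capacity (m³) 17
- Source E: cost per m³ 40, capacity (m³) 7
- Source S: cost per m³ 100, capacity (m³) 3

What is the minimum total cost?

Use suppliers in increasing cost order.
Source E (40): use full 7 — 3 m³ to go.
Source 12 (60): take the remaining 3 — done.
Source S, Source P: unused.
Cost = 7×40 + 3×60 = 460.

460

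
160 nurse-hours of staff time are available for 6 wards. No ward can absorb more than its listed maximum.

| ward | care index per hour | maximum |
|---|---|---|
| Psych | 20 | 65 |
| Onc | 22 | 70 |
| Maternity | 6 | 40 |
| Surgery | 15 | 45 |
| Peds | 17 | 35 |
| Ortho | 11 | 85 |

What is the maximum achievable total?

Highest care index per hour first: Onc 22 > Psych 20 > Peds 17 > Surgery 15 > Ortho 11 > Maternity 6.
Give Onc 70 to hit its cap of 70 → 90 left.
Give Psych 65 to hit its cap of 65 → 25 left.
Peds has room for 35 but only 25 remain, so it gets 25.
Total = 20×65 + 22×70 + 17×25 = 3265.

3265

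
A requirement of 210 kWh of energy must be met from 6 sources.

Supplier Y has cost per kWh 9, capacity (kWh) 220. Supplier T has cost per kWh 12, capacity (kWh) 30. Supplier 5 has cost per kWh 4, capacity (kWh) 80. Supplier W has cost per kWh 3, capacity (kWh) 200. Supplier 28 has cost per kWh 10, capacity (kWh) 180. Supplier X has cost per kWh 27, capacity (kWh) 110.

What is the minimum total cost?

640

Cheapest first:
Take 200 from Supplier W at 3 ; need 10 more.
Supplier 5 (4): take the remaining 10 ; done.
Supplier Y, Supplier 28, Supplier T, Supplier X: unused.
Cost = 200×3 + 10×4 = 640.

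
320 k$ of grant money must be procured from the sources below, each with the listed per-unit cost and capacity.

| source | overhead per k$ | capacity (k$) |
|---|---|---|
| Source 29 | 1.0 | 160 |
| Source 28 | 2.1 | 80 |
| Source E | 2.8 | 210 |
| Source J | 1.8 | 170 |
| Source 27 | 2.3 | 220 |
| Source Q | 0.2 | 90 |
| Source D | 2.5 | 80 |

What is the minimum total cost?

304

Fill from the cheapest source first.
Source Q at 0.2: take all 90 k$ → 230 still needed.
Source 29 (1.0): use full 160 → 70 k$ to go.
Take 70 from Source J at 1.8 to finish.
Source 28, Source 27, Source D, Source E: unused.
Cost = 90×0.2 + 160×1.0 + 70×1.8 = 304.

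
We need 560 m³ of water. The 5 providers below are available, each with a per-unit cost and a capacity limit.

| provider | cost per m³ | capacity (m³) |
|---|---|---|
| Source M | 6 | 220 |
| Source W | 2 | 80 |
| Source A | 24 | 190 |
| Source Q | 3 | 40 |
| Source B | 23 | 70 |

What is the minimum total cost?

6810

Fill from the cheapest provider first.
Source W at 2: take all 80 m³ ; 480 still needed.
Source Q (3): use full 40 ; 440 m³ to go.
Source M (6): use full 220 ; 220 m³ to go.
Take 70 from Source B at 23 ; need 150 more.
Take 150 from Source A at 24 to finish.
Cost = 80×2 + 40×3 + 220×6 + 70×23 + 150×24 = 6810.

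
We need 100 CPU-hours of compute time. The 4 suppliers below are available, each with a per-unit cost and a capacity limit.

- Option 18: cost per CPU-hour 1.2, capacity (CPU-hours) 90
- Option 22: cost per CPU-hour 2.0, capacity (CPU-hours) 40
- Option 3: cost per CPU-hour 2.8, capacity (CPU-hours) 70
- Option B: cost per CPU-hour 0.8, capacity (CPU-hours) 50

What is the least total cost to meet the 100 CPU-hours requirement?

100

Cheapest first:
Option B at 0.8: take all 50 CPU-hours → 50 still needed.
Take 50 from Option 18 at 1.2 to finish.
Option 22, Option 3: unused.
Cost = 50×0.8 + 50×1.2 = 100.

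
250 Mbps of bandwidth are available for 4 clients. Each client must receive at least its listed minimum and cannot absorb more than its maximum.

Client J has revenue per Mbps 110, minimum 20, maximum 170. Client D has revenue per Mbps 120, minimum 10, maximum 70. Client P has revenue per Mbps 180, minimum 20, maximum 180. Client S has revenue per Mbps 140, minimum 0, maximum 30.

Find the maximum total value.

41200

Meeting every minimum uses 20+10+20+0 = 50 Mbps, leaving 200.
Highest revenue per Mbps first: Client P 180 > Client S 140 > Client D 120 > Client J 110.
Give Client P 160 more to hit its cap of 180 ; 40 left.
Client S: +30 to 30 (cap) ; 10 left.
Client D has room for 60 more but only 10 remain, so it gets 20.
Total = 110×20 + 120×20 + 180×180 + 140×30 = 41200.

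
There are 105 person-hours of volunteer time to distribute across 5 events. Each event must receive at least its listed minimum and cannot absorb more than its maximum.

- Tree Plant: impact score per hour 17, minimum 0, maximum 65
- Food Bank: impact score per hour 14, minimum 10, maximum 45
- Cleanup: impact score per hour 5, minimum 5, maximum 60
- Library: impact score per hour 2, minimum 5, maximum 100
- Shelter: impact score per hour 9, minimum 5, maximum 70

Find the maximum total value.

1535

Meeting every minimum uses 0+10+5+5+5 = 25 person-hours, leaving 80.
Rank by impact score per hour: Tree Plant 17 > Food Bank 14 > Shelter 9 > Cleanup 5 > Library 2.
Give Tree Plant 65 more to hit its cap of 65 → 15 left.
Only 15 left; Food Bank takes them to reach 25.
Total = 17×65 + 14×25 + 5×5 + 2×5 + 9×5 = 1535.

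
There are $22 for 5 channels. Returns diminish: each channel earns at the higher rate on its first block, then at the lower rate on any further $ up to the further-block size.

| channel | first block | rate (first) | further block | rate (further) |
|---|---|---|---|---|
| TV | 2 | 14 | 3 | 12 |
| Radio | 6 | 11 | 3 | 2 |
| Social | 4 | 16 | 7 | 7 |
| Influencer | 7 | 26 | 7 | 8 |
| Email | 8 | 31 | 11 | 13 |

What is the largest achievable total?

Order all 10 blocks by rate: Email/T1 31 > Influencer/T1 26 > Social/T1 16 > TV/T1 14 > Email/T2 13 > TV/T2 12 > Radio/T1 11 > Influencer/T2 8 > Social/T2 7 > Radio/T2 2.
Email/T1 (31): +8 → 14 left.
Influencer T1 at 26: fill all 7 → 7 left.
Social/T1 (16): +4 → 3 left.
Fill TV T1 block (2 at 14) → 1 left.
Email/T2: +1 of 11 at 13; pool empty.
Total = 31×8 + 26×7 + 16×4 + 14×2 + 13×1 = 535.

535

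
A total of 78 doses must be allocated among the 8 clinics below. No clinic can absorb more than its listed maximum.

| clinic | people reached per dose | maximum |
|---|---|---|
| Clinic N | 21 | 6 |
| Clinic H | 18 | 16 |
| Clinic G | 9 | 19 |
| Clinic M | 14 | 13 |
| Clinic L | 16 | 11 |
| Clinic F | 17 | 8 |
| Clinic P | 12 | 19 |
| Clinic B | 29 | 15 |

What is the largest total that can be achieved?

1451

Rank by people reached per dose: Clinic B 29 > Clinic N 21 > Clinic H 18 > Clinic F 17 > Clinic L 16 > Clinic M 14 > Clinic P 12 > Clinic G 9.
Give Clinic B 15 to hit its cap of 15 — 63 left.
Give Clinic N 6 to hit its cap of 6 — 57 left.
Give Clinic H 16 to hit its cap of 16 — 41 left.
Clinic F takes 8 to reach its cap of 8 — 33 left.
Give Clinic L 11 to hit its cap of 11 — 22 left.
Clinic M takes 13 to reach its cap of 13 — 9 left.
Clinic P: +9 (room for 19) → 9. Pool exhausted.
Total = 21×6 + 18×16 + 14×13 + 16×11 + 17×8 + 12×9 + 29×15 = 1451.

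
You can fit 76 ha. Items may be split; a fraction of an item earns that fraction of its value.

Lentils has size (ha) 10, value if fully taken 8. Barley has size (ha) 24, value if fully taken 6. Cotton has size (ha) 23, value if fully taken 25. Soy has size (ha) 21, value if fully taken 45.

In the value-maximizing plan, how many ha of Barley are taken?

Sort by value density: Soy 45/21≈2.14, Cotton 25/23≈1.09, Lentils 8/10≈0.8, Barley 6/24≈0.25.
All 21 ha of Soy fit (value 45) ; 55 remain.
All 23 ha of Cotton fit (value 25) ; 32 remain.
Take all of Lentils (10 ha, value 8) ; 22 ha left.
Fill the last 22 ha with part of Barley: 22/24 of it earns 5.5.

22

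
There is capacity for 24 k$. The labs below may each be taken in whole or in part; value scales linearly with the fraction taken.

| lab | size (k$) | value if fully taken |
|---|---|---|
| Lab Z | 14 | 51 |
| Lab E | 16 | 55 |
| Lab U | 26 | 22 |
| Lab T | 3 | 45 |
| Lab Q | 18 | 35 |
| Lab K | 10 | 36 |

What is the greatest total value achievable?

Rank by value-to-size ratio: Lab T 45/3≈15, Lab Z 51/14≈3.64, Lab K 36/10≈3.6, Lab E 55/16≈3.44, Lab Q 35/18≈1.94, Lab U 22/26≈0.846.
Take all of Lab T (3 k$, value 45) → 21 k$ left.
Lab Z: take in full, 14 k$ for value 51 → 7 left.
Fill the last 7 k$ with part of Lab K: 7/10 of it earns 25.2.
Total value = 121.2.

121.2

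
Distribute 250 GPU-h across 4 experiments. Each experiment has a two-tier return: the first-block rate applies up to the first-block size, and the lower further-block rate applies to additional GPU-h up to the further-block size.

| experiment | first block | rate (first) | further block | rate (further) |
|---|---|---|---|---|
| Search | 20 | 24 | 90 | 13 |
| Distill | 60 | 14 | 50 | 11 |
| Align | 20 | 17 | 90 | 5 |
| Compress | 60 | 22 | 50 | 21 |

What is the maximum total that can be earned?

4550

Treat each block as its own option and order by rate: Search/first 24 > Compress/first 22 > Compress/second 21 > Align/first 17 > Distill/first 14 > Search/second 13 > Distill/second 11 > Align/second 5.
Fill Search first block (20 at 24) ; 230 left.
Compress first at 22: fill all 60 ; 170 left.
Compress second at 21: fill all 50 ; 120 left.
Align first at 17: fill all 20 ; 100 left.
Distill/first (14): +60 ; 40 left.
Search second at 13: only 40 left, fill 40.
Total = 24×20 + 22×60 + 21×50 + 17×20 + 14×60 + 13×40 = 4550.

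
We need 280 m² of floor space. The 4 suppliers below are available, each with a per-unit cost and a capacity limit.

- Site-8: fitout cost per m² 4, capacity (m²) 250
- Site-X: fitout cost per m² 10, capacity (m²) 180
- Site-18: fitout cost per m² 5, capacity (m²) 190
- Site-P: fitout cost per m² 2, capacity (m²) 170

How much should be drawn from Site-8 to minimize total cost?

110

Fill from the cheapest supplier first.
Site-P (2): use full 170 — 110 m² to go.
Site-8 (4): take the remaining 110 — done.
Site-18, Site-X: unused.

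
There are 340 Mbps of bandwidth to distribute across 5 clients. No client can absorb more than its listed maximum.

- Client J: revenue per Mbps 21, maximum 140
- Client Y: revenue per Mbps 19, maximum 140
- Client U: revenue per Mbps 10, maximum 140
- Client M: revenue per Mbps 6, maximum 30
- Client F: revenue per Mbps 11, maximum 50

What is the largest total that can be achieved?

Highest revenue per Mbps first: Client J 21 > Client Y 19 > Client F 11 > Client U 10 > Client M 6.
Client J takes 140 to reach its cap of 140 ; 200 left.
Client Y: +140 to 140 (cap) ; 60 left.
Client F takes 50 to reach its cap of 50 ; 10 left.
Only 10 left; Client U takes them to reach 10.
Total = 21×140 + 19×140 + 10×10 + 11×50 = 6250.

6250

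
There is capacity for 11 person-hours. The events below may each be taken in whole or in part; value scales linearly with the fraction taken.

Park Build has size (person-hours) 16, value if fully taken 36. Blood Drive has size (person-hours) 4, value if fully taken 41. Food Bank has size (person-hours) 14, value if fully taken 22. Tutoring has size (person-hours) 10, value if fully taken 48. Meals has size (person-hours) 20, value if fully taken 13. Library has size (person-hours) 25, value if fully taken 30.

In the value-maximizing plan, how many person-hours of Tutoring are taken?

Sort by value density: Blood Drive 41/4≈10.2, Tutoring 48/10≈4.8, Park Build 36/16≈2.25, Food Bank 22/14≈1.57, Library 30/25≈1.2, Meals 13/20≈0.65.
Blood Drive: take in full, 4 person-hours for value 41 — 7 left.
Only 7 person-hours remain; take 7/10 of Tutoring for value 48×7/10 = 33.6.

7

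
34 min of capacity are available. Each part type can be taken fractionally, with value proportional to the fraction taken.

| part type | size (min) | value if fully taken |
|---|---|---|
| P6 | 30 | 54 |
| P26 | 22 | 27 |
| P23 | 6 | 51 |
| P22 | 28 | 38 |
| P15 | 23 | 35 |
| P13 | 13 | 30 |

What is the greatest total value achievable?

108

Rank by value-to-size ratio: P23 51/6≈8.5, P13 30/13≈2.31, P6 54/30≈1.8, P15 35/23≈1.52, P22 38/28≈1.36, P26 27/22≈1.23.
Take all of P23 (6 min, value 51) ; 28 min left.
P13: take in full, 13 min for value 30 ; 15 left.
Fill the last 15 min with part of P6: 15/30 of it earns 27.
Total value = 108.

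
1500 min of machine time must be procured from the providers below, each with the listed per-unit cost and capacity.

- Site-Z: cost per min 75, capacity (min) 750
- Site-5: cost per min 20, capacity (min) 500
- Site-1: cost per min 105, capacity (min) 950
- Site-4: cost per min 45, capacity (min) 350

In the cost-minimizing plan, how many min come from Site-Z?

Use providers in increasing cost order.
Site-5 (20): use full 500 → 1000 min to go.
Site-4 (45): use full 350 → 650 min to go.
Site-Z at 75: take 650 of its 750 → requirement met.
Site-1: unused.

650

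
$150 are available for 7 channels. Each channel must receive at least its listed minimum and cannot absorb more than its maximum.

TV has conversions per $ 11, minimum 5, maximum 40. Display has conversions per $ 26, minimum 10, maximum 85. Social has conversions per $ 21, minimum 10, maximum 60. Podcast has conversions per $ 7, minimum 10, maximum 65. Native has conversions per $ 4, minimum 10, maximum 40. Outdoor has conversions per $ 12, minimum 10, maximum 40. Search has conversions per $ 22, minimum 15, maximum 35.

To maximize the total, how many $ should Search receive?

20

Meeting every minimum uses 5+10+10+10+10+10+15 = 70 $, leaving 80.
Rank by conversions per $: Display 26 > Search 22 > Social 21 > Outdoor 12 > TV 11 > Podcast 7 > Native 4.
Display: +75 to 85 (cap) → 5 left.
Only 5 left; Search takes them to reach 20.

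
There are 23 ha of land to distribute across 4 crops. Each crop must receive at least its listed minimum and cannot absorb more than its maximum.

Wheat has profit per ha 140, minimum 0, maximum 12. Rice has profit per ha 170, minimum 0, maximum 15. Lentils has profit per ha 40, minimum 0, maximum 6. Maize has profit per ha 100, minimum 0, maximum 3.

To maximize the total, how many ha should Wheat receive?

Meeting every minimum uses 0+0+0+0 = 0 ha, leaving 23.
Rank by profit per ha: Rice 170 > Wheat 140 > Maize 100 > Lentils 40.
Rice: +15 to 15 (cap) ; 8 left.
Only 8 left; Wheat takes them to reach 8.

8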